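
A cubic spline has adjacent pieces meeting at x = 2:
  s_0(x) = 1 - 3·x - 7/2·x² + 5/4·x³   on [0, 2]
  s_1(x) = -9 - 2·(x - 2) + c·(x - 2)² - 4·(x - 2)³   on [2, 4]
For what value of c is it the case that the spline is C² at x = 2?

4

s_0''(x) = -7 + 15/2·x, so s_0''(2) = 8. On the right, s_1''(2) = 2c, so c = 4.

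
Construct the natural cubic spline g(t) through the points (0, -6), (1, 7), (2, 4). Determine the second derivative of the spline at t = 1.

-24

Let M_i = g''(x_i). Step sizes h_i = 1, 1; slopes of the chords Δ_i = (y_(i+1) - y_i)/h_i = 13, -3.
  1·M_0 + 4·M_1 + 1·M_2 = 6(Δ_1 - Δ_0) = -96
Natural end conditions: M_0 = M_2 = 0.
Solving the tridiagonal system: M_0 = 0, M_1 = -24, M_2 = 0.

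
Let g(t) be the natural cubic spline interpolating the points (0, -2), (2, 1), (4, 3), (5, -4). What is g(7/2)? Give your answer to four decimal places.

4.1023

Let M_i = g''(x_i). Step sizes h_i = 2, 2, 1; slopes of the chords Δ_i = (y_(i+1) - y_i)/h_i = 3/2, 1, -7.
  2·M_0 + 8·M_1 + 2·M_2 = 6(Δ_1 - Δ_0) = -3
  2·M_1 + 6·M_2 + 1·M_3 = 6(Δ_2 - Δ_1) = -48
Natural end conditions: M_0 = M_3 = 0.
Solving: M_0 = 0, M_1 = 39/22, M_2 = -189/22, M_3 = 0.
On [2, 4], g(t) = 1 + 59/22·(t - 2) + 39/44·(t - 2)² - 19/22·(t - 2)³.
With (t - 2) = 3/2: g(7/2) = 361/88.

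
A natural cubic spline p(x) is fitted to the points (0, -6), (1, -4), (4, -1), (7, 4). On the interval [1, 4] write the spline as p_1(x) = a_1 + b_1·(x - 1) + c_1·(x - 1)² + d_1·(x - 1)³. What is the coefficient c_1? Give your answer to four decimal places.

Let m_i = p''(x_i). Step sizes h_i = 1, 3, 3; slopes of the chords Δ_i = (y_(i+1) - y_i)/h_i = 2, 1, 5/3.
  1·m_0 + 8·m_1 + 3·m_2 = 6(Δ_1 - Δ_0) = -6
  3·m_1 + 12·m_2 + 3·m_3 = 6(Δ_2 - Δ_1) = 4
Natural end conditions: m_0 = m_3 = 0.
Solving: m_0 = 0, m_1 = -28/29, m_2 = 50/87, m_3 = 0.
On [1, 4], with p_1(x) = a_1 + b_1·(x - 1) + c_1·(x - 1)² + d_1·(x - 1)³: c_1 = m_1/2 = -14/29, d_1 = (m_2 - m_1)/(6h_1) = 67/783, b_1 = Δ_1 - h_1(2m_1 + m_2)/6 = 146/87.

-0.4828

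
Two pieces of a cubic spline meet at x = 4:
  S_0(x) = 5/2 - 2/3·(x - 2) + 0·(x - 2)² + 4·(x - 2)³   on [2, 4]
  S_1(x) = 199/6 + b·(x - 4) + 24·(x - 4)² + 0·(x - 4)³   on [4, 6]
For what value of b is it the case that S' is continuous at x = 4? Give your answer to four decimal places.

S_0'(x) = -2/3 + 0·(x - 2) + 12·(x - 2)², so S_0'(4) = 142/3. On the right, S_1'(4) = b, so b = 142/3.

47.3333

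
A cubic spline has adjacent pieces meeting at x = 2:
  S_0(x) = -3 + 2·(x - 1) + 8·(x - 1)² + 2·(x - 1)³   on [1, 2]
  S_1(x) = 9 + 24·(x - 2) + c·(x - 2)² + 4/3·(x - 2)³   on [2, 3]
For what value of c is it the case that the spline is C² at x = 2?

S_0''(x) = 16 + 12·(x - 1), so S_0''(2) = 28. On the right, S_1''(2) = 2c, so c = 14.

14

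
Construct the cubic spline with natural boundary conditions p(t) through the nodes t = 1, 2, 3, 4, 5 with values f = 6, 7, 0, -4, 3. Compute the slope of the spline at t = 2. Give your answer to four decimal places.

Put M_i = p'' at the i-th knot. Here h = (1, 1, 1, 1) and Δ = (1, -7, -4, 7), so the interior equations h_(i-1)·M_(i-1) + 2(h_(i-1)+h_i)·M_i + h_i·M_(i+1) = 6(Δ_i − Δ_(i-1)) read
  1·M_0 + 4·M_1 + 1·M_2 = 6(Δ_1 - Δ_0) = -48
  1·M_1 + 4·M_2 + 1·M_3 = 6(Δ_2 - Δ_1) = 18
  1·M_2 + 4·M_3 + 1·M_4 = 6(Δ_3 - Δ_2) = 66
Natural end conditions: M_0 = M_4 = 0.
Hence M_0 = 0, M_1 = -363/28, M_2 = 27/7, M_3 = 435/28, M_4 = 0.
On [2, 3], p'(t) = b_1 + 2c_1·(t - 2) + 3d_1·(t - 2)² with b_1 = Δ_1 - h_1(2M_1 + M_2)/6 = -93/28, c_1 = M_1/2 = -363/56, d_1 = (M_2 - M_1)/(6h_1) = 157/56. So p'(2) = -93/28.

-3.3214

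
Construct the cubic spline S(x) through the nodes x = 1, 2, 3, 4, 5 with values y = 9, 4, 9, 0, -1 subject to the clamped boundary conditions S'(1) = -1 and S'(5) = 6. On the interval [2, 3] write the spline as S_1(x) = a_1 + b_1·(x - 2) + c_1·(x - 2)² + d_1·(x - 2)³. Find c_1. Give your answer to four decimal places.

14.9643

With M_i denoting the second derivative at x_i, h_i = 1, 1, 1, 1, and Δ_i = (y_(i+1) − y_i)/h_i = -5, 5, -9, -1:
  1·M_0 + 4·M_1 + 1·M_2 = 6(Δ_1 - Δ_0) = 60
  1·M_1 + 4·M_2 + 1·M_3 = 6(Δ_2 - Δ_1) = -84
  1·M_2 + 4·M_3 + 1·M_4 = 6(Δ_3 - Δ_2) = 48
Clamped end conditions give two more equations: 2h_0·M_0 + h_0·M_1 = 6(Δ_0 - S'(1)) = -24 and h_3·M_3 + 2h_3·M_4 = 6(S'(5) - Δ_3) = 42.
Forward elimination and back-substitution give M_0 = -755/28, M_1 = 419/14, M_2 = -131/4, M_3 = 239/14, M_4 = 349/28.
On [2, 3], with S_1(x) = a_1 + b_1·(x - 2) + c_1·(x - 2)² + d_1·(x - 2)³: c_1 = M_1/2 = 419/28, d_1 = (M_2 - M_1)/(6h_1) = -585/56, b_1 = Δ_1 - h_1(2M_1 + M_2)/6 = 27/56.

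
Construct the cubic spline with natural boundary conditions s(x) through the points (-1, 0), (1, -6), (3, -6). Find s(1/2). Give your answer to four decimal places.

-4.9922

Put M_i = s'' at the i-th knot. Here h = (2, 2) and Δ = (-3, 0), so the interior equations h_(i-1)·M_(i-1) + 2(h_(i-1)+h_i)·M_i + h_i·M_(i+1) = 6(Δ_i − Δ_(i-1)) read
  2·M_0 + 8·M_1 + 2·M_2 = 6(Δ_1 - Δ_0) = 18
Natural end conditions: M_0 = M_2 = 0.
Solving the tridiagonal system: M_0 = 0, M_1 = 9/4, M_2 = 0.
On [-1, 1], s(x) = 0 - 15/4·(x + 1) + 0·(x + 1)² + 3/16·(x + 1)³.
With (x + 1) = 3/2: s(1/2) = -639/128.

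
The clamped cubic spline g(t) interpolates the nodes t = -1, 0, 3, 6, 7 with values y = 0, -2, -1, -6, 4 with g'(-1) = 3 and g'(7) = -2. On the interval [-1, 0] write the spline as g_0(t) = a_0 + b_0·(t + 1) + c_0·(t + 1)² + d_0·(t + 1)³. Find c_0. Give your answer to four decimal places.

With m_i denoting the second derivative at x_i, h_i = 1, 3, 3, 1, and Δ_i = (y_(i+1) − y_i)/h_i = -2, 1/3, -5/3, 10:
  1·m_0 + 8·m_1 + 3·m_2 = 6(Δ_1 - Δ_0) = 14
  3·m_1 + 12·m_2 + 3·m_3 = 6(Δ_2 - Δ_1) = -12
  3·m_2 + 8·m_3 + 1·m_4 = 6(Δ_3 - Δ_2) = 70
Clamped end conditions give two more equations: 2h_0·m_0 + h_0·m_1 = 6(Δ_0 - g'(-1)) = -30 and h_3·m_3 + 2h_3·m_4 = 6(g'(7) - Δ_3) = -72.
Hence m_0 = -2197/120, m_1 = 397/60, m_2 = -55/8, m_3 = 1013/60, m_4 = -5333/120.
On [-1, 0], with g_0(t) = a_0 + b_0·(t + 1) + c_0·(t + 1)² + d_0·(t + 1)³: c_0 = m_0/2 = -2197/240, d_0 = (m_1 - m_0)/(6h_0) = 997/240, b_0 = Δ_0 - h_0(2m_0 + m_1)/6 = 3.

-9.1542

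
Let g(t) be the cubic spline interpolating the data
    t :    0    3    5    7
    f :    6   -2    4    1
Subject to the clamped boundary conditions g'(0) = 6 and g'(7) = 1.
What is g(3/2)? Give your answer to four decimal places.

Put M_i = g'' at the i-th knot. Here h = (3, 2, 2) and Δ = (-8/3, 3, -3/2), so the interior equations h_(i-1)·M_(i-1) + 2(h_(i-1)+h_i)·M_i + h_i·M_(i+1) = 6(Δ_i − Δ_(i-1)) read
  3·M_0 + 10·M_1 + 2·M_2 = 6(Δ_1 - Δ_0) = 34
  2·M_1 + 8·M_2 + 2·M_3 = 6(Δ_2 - Δ_1) = -27
Clamped end conditions give two more equations: 2h_0·M_0 + h_0·M_1 = 6(Δ_0 - g'(0)) = -52 and h_2·M_2 + 2h_2·M_3 = 6(g'(7) - Δ_2) = 15.
Solving: M_0 = -1451/111, M_1 = 326/37, M_2 = -551/74, M_3 = 553/74.
On [0, 3], g(t) = 6 + 6·t - 1451/222·t² + 2429/1998·t³.
With t = 3/2: g(3/2) = 2603/592.

4.3970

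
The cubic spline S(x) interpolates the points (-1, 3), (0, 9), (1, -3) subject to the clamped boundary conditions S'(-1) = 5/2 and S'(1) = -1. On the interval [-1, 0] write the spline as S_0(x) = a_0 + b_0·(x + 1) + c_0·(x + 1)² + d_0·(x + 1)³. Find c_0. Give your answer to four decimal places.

17.8750

Put M_i = S'' at the i-th knot. Here h = (1, 1) and Δ = (6, -12), so the interior equations h_(i-1)·M_(i-1) + 2(h_(i-1)+h_i)·M_i + h_i·M_(i+1) = 6(Δ_i − Δ_(i-1)) read
  1·M_0 + 4·M_1 + 1·M_2 = 6(Δ_1 - Δ_0) = -108
Clamped end conditions give two more equations: 2h_0·M_0 + h_0·M_1 = 6(Δ_0 - S'(-1)) = 21 and h_1·M_1 + 2h_1·M_2 = 6(S'(1) - Δ_1) = 66.
Solving: M_0 = 143/4, M_1 = -101/2, M_2 = 233/4.
On [-1, 0], with S_0(x) = a_0 + b_0·(x + 1) + c_0·(x + 1)² + d_0·(x + 1)³: c_0 = M_0/2 = 143/8, d_0 = (M_1 - M_0)/(6h_0) = -115/8, b_0 = Δ_0 - h_0(2M_0 + M_1)/6 = 5/2.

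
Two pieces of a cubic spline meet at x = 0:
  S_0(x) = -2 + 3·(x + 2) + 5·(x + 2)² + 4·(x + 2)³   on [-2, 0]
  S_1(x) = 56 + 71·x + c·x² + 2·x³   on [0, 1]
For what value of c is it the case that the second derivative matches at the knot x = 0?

S_0''(x) = 10 + 24·(x + 2), so S_0''(0) = 58. On the right, S_1''(0) = 2c, so c = 29.

29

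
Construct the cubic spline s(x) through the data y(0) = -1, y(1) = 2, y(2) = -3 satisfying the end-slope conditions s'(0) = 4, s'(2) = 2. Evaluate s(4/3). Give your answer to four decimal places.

Put σ_i = s'' at the i-th knot. Here h = (1, 1) and Δ = (3, -5), so the interior equations h_(i-1)·σ_(i-1) + 2(h_(i-1)+h_i)·σ_i + h_i·σ_(i+1) = 6(Δ_i − Δ_(i-1)) read
  1·σ_0 + 4·σ_1 + 1·σ_2 = 6(Δ_1 - Δ_0) = -48
Clamped end conditions give two more equations: 2h_0·σ_0 + h_0·σ_1 = 6(Δ_0 - s'(0)) = -6 and h_1·σ_1 + 2h_1·σ_2 = 6(s'(2) - Δ_1) = 42.
Forward elimination and back-substitution give σ_0 = 8, σ_1 = -22, σ_2 = 32.
On [1, 2], s(x) = 2 - 3·(x - 1) - 11·(x - 1)² + 9·(x - 1)³.
With (x - 1) = 1/3: s(4/3) = 1/9.

0.1111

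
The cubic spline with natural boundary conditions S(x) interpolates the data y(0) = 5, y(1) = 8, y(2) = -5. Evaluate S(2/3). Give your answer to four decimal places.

Put σ_i = S'' at the i-th knot. Here h = (1, 1) and Δ = (3, -13), so the interior equations h_(i-1)·σ_(i-1) + 2(h_(i-1)+h_i)·σ_i + h_i·σ_(i+1) = 6(Δ_i − Δ_(i-1)) read
  1·σ_0 + 4·σ_1 + 1·σ_2 = 6(Δ_1 - Δ_0) = -96
Natural end conditions: σ_0 = σ_2 = 0.
Forward elimination and back-substitution give σ_0 = 0, σ_1 = -24, σ_2 = 0.
On [0, 1], S(x) = 5 + 7·x + 0·x² - 4·x³.
With x = 2/3: S(2/3) = 229/27.

8.4815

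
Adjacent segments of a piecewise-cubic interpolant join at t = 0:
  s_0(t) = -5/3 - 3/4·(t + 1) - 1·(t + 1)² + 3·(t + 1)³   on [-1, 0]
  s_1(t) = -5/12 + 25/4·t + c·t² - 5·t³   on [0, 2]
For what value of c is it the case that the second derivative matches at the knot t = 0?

8

s_0''(t) = -2 + 18·(t + 1), so s_0''(0) = 16. On the right, s_1''(0) = 2c, so c = 8.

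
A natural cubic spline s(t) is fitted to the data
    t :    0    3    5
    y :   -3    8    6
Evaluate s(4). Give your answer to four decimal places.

7.7000

Write M_i for s''(x_i). With h_i = 3, 2 and divided differences Δ_i = 11/3, -1, the continuity of s' gives the tridiagonal system
  3·M_0 + 10·M_1 + 2·M_2 = 6(Δ_1 - Δ_0) = -28
Natural end conditions: M_0 = M_2 = 0.
Forward elimination and back-substitution give M_0 = 0, M_1 = -14/5, M_2 = 0.
On [3, 5], s(t) = 8 + 13/15·(t - 3) - 7/5·(t - 3)² + 7/30·(t - 3)³.
With (t - 3) = 1: s(4) = 77/10.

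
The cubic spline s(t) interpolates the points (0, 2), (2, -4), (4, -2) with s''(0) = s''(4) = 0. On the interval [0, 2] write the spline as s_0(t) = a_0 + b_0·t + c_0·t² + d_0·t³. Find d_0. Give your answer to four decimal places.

Write m_i for s''(x_i). With h_i = 2, 2 and divided differences Δ_i = -3, 1, the continuity of s' gives the tridiagonal system
  2·m_0 + 8·m_1 + 2·m_2 = 6(Δ_1 - Δ_0) = 24
Natural end conditions: m_0 = m_2 = 0.
Forward elimination and back-substitution give m_0 = 0, m_1 = 3, m_2 = 0.
On [0, 2], with s_0(t) = a_0 + b_0·t + c_0·t² + d_0·t³: c_0 = m_0/2 = 0, d_0 = (m_1 - m_0)/(6h_0) = 1/4, b_0 = Δ_0 - h_0(2m_0 + m_1)/6 = -4.

0.2500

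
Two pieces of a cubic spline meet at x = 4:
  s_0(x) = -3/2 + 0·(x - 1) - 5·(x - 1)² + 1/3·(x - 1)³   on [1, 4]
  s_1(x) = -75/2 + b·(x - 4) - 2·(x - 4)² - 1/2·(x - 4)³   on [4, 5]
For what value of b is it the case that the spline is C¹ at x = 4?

-21

s_0'(x) = 0 - 10·(x - 1) + 1·(x - 1)², so s_0'(4) = -21. On the right, s_1'(4) = b, so b = -21.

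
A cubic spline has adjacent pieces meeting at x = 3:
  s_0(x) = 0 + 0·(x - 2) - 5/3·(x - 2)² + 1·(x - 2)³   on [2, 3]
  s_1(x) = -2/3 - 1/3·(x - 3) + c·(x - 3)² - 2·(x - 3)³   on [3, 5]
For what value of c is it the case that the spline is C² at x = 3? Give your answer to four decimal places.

s_0''(x) = -10/3 + 6·(x - 2), so s_0''(3) = 8/3. On the right, s_1''(3) = 2c, so c = 4/3.

1.3333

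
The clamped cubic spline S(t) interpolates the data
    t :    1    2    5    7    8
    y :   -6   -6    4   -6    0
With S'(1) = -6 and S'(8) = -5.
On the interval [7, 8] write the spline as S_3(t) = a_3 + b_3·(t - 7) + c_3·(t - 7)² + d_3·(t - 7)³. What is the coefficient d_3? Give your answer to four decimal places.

Let σ_i = S''(x_i). Step sizes h_i = 1, 3, 2, 1; slopes of the chords Δ_i = (y_(i+1) - y_i)/h_i = 0, 10/3, -5, 6.
  1·σ_0 + 8·σ_1 + 3·σ_2 = 6(Δ_1 - Δ_0) = 20
  3·σ_1 + 10·σ_2 + 2·σ_3 = 6(Δ_2 - Δ_1) = -50
  2·σ_2 + 6·σ_3 + 1·σ_4 = 6(Δ_3 - Δ_2) = 66
Clamped end conditions give two more equations: 2h_0·σ_0 + h_0·σ_1 = 6(Δ_0 - S'(1)) = 36 and h_3·σ_3 + 2h_3·σ_4 = 6(S'(8) - Δ_3) = -66.
Forward elimination and back-substitution give σ_0 = 1163/74, σ_1 = 169/37, σ_2 = -2387/222, σ_3 = 2432/111, σ_4 = -4879/111.
On [7, 8], with S_3(t) = a_3 + b_3·(t - 7) + c_3·(t - 7)² + d_3·(t - 7)³: c_3 = σ_3/2 = 1216/111, d_3 = (σ_4 - σ_3)/(6h_3) = -2437/222, b_3 = Δ_3 - h_3(2σ_3 + σ_4)/6 = 1337/222.

-10.9775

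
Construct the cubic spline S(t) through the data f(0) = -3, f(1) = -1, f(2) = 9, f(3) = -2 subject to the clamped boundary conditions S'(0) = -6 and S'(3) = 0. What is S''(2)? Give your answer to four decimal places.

-51.6000

Let σ_i = S''(x_i). Step sizes h_i = 1, 1, 1; slopes of the chords Δ_i = (y_(i+1) - y_i)/h_i = 2, 10, -11.
  1·σ_0 + 4·σ_1 + 1·σ_2 = 6(Δ_1 - Δ_0) = 48
  1·σ_1 + 4·σ_2 + 1·σ_3 = 6(Δ_2 - Δ_1) = -126
Clamped end conditions give two more equations: 2h_0·σ_0 + h_0·σ_1 = 6(Δ_0 - S'(0)) = 48 and h_2·σ_2 + 2h_2·σ_3 = 6(S'(3) - Δ_2) = 66.
Forward elimination and back-substitution give σ_0 = 66/5, σ_1 = 108/5, σ_2 = -258/5, σ_3 = 294/5.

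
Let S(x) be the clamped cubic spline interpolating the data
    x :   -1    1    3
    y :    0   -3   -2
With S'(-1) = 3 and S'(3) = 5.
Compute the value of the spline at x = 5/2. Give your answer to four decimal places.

Put m_i = S'' at the i-th knot. Here h = (2, 2) and Δ = (-3/2, 1/2), so the interior equations h_(i-1)·m_(i-1) + 2(h_(i-1)+h_i)·m_i + h_i·m_(i+1) = 6(Δ_i − Δ_(i-1)) read
  2·m_0 + 8·m_1 + 2·m_2 = 6(Δ_1 - Δ_0) = 12
Clamped end conditions give two more equations: 2h_0·m_0 + h_0·m_1 = 6(Δ_0 - S'(-1)) = -27 and h_1·m_1 + 2h_1·m_2 = 6(S'(3) - Δ_1) = 27.
Solving the tridiagonal system: m_0 = -31/4, m_1 = 2, m_2 = 23/4.
On [1, 3], S(x) = -3 - 11/4·(x - 1) + 1·(x - 1)² + 5/16·(x - 1)³.
With (x - 1) = 3/2: S(5/2) = -489/128.

-3.8203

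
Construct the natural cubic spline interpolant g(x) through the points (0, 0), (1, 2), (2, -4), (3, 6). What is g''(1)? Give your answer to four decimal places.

Put m_i = g'' at the i-th knot. Here h = (1, 1, 1) and Δ = (2, -6, 10), so the interior equations h_(i-1)·m_(i-1) + 2(h_(i-1)+h_i)·m_i + h_i·m_(i+1) = 6(Δ_i − Δ_(i-1)) read
  1·m_0 + 4·m_1 + 1·m_2 = 6(Δ_1 - Δ_0) = -48
  1·m_1 + 4·m_2 + 1·m_3 = 6(Δ_2 - Δ_1) = 96
Natural end conditions: m_0 = m_3 = 0.
Forward elimination and back-substitution give m_0 = 0, m_1 = -96/5, m_2 = 144/5, m_3 = 0.

-19.2000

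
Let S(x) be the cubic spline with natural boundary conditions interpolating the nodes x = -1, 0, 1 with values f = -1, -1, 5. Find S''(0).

9

With M_i denoting the second derivative at x_i, h_i = 1, 1, and Δ_i = (y_(i+1) − y_i)/h_i = 0, 6:
  1·M_0 + 4·M_1 + 1·M_2 = 6(Δ_1 - Δ_0) = 36
Natural end conditions: M_0 = M_2 = 0.
Hence M_0 = 0, M_1 = 9, M_2 = 0.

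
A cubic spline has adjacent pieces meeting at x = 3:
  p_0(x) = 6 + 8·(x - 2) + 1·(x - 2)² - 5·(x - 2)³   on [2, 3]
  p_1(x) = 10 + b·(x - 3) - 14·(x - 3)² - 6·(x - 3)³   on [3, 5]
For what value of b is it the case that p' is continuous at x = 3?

p_0'(x) = 8 + 2·(x - 2) - 15·(x - 2)², so p_0'(3) = -5. On the right, p_1'(3) = b, so b = -5.

-5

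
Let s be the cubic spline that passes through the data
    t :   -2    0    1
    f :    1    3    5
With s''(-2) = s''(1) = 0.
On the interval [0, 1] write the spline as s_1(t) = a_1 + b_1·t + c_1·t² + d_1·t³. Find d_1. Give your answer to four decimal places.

-0.1667

Write m_i for s''(x_i). With h_i = 2, 1 and divided differences Δ_i = 1, 2, the continuity of s' gives the tridiagonal system
  2·m_0 + 6·m_1 + 1·m_2 = 6(Δ_1 - Δ_0) = 6
Natural end conditions: m_0 = m_2 = 0.
Forward elimination and back-substitution give m_0 = 0, m_1 = 1, m_2 = 0.
On [0, 1], with s_1(t) = a_1 + b_1·t + c_1·t² + d_1·t³: c_1 = m_1/2 = 1/2, d_1 = (m_2 - m_1)/(6h_1) = -1/6, b_1 = Δ_1 - h_1(2m_1 + m_2)/6 = 5/3.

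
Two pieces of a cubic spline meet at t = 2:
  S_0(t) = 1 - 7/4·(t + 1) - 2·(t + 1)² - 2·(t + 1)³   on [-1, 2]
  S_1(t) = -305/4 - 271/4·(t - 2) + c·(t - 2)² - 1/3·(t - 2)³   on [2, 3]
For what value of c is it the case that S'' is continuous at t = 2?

S_0''(t) = -4 - 12·(t + 1), so S_0''(2) = -40. On the right, S_1''(2) = 2c, so c = -20.

-20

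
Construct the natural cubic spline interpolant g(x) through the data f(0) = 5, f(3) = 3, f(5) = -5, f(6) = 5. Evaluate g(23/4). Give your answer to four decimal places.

1.8862

With M_i denoting the second derivative at x_i, h_i = 3, 2, 1, and Δ_i = (y_(i+1) − y_i)/h_i = -2/3, -4, 10:
  3·M_0 + 10·M_1 + 2·M_2 = 6(Δ_1 - Δ_0) = -20
  2·M_1 + 6·M_2 + 1·M_3 = 6(Δ_2 - Δ_1) = 84
Natural end conditions: M_0 = M_3 = 0.
Solving the tridiagonal system: M_0 = 0, M_1 = -36/7, M_2 = 110/7, M_3 = 0.
On [5, 6], g(x) = -5 + 100/21·(x - 5) + 55/7·(x - 5)² - 55/21·(x - 5)³.
With (x - 5) = 3/4: g(23/4) = 845/448.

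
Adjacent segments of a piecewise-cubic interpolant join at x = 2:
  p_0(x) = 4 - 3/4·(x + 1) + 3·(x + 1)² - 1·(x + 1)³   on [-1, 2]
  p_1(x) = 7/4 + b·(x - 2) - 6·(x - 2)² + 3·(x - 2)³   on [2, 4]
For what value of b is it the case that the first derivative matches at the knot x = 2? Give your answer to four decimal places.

p_0'(x) = -3/4 + 6·(x + 1) - 3·(x + 1)², so p_0'(2) = -39/4. On the right, p_1'(2) = b, so b = -39/4.

-9.7500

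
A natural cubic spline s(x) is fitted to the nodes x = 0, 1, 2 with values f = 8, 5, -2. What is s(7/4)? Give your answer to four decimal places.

-0.0156

Let M_i = s''(x_i). Step sizes h_i = 1, 1; slopes of the chords Δ_i = (y_(i+1) - y_i)/h_i = -3, -7.
  1·M_0 + 4·M_1 + 1·M_2 = 6(Δ_1 - Δ_0) = -24
Natural end conditions: M_0 = M_2 = 0.
Solving: M_0 = 0, M_1 = -6, M_2 = 0.
On [1, 2], s(x) = 5 - 5·(x - 1) - 3·(x - 1)² + 1·(x - 1)³.
With (x - 1) = 3/4: s(7/4) = -1/64.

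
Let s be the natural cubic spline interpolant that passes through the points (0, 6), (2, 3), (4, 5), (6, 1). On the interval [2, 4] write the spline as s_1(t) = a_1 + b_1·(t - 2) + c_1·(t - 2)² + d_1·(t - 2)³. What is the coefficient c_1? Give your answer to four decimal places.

1.3000

Let M_i = s''(x_i). Step sizes h_i = 2, 2, 2; slopes of the chords Δ_i = (y_(i+1) - y_i)/h_i = -3/2, 1, -2.
  2·M_0 + 8·M_1 + 2·M_2 = 6(Δ_1 - Δ_0) = 15
  2·M_1 + 8·M_2 + 2·M_3 = 6(Δ_2 - Δ_1) = -18
Natural end conditions: M_0 = M_3 = 0.
Solving the tridiagonal system: M_0 = 0, M_1 = 13/5, M_2 = -29/10, M_3 = 0.
On [2, 4], with s_1(t) = a_1 + b_1·(t - 2) + c_1·(t - 2)² + d_1·(t - 2)³: c_1 = M_1/2 = 13/10, d_1 = (M_2 - M_1)/(6h_1) = -11/24, b_1 = Δ_1 - h_1(2M_1 + M_2)/6 = 7/30.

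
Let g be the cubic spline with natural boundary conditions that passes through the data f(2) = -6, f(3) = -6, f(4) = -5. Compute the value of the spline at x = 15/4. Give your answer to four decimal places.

With σ_i denoting the second derivative at x_i, h_i = 1, 1, and Δ_i = (y_(i+1) − y_i)/h_i = 0, 1:
  1·σ_0 + 4·σ_1 + 1·σ_2 = 6(Δ_1 - Δ_0) = 6
Natural end conditions: σ_0 = σ_2 = 0.
Hence σ_0 = 0, σ_1 = 3/2, σ_2 = 0.
On [3, 4], g(x) = -6 + 1/2·(x - 3) + 3/4·(x - 3)² - 1/4·(x - 3)³.
With (x - 3) = 3/4: g(15/4) = -1359/256.

-5.3086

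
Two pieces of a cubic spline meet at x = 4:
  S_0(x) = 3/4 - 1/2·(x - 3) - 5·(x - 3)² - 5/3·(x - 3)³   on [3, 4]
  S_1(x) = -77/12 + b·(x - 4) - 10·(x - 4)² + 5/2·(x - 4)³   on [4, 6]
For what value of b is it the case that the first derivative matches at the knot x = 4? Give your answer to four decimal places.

S_0'(x) = -1/2 - 10·(x - 3) - 5·(x - 3)², so S_0'(4) = -31/2. On the right, S_1'(4) = b, so b = -31/2.

-15.5000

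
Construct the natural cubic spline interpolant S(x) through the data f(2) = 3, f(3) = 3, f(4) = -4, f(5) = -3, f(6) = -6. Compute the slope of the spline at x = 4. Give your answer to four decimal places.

Write m_i for S''(x_i). With h_i = 1, 1, 1, 1 and divided differences Δ_i = 0, -7, 1, -3, the continuity of S' gives the tridiagonal system
  1·m_0 + 4·m_1 + 1·m_2 = 6(Δ_1 - Δ_0) = -42
  1·m_1 + 4·m_2 + 1·m_3 = 6(Δ_2 - Δ_1) = 48
  1·m_2 + 4·m_3 + 1·m_4 = 6(Δ_3 - Δ_2) = -24
Natural end conditions: m_0 = m_4 = 0.
Solving the tridiagonal system: m_0 = 0, m_1 = -423/28, m_2 = 129/7, m_3 = -297/28, m_4 = 0.
On [4, 5], S'(x) = b_2 + 2c_2·(x - 4) + 3d_2·(x - 4)² with b_2 = Δ_2 - h_2(2m_2 + m_3)/6 = -27/8, c_2 = m_2/2 = 129/14, d_2 = (m_3 - m_2)/(6h_2) = -271/56. So S'(4) = -27/8.

-3.3750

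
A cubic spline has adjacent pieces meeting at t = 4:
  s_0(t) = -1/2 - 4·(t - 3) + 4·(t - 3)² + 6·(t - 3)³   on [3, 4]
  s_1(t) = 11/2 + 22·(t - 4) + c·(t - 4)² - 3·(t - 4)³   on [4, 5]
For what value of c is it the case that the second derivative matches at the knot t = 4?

22

s_0''(t) = 8 + 36·(t - 3), so s_0''(4) = 44. On the right, s_1''(4) = 2c, so c = 22.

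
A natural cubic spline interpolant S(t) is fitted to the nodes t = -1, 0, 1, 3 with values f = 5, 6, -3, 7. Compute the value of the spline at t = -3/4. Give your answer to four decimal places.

With σ_i denoting the second derivative at x_i, h_i = 1, 1, 2, and Δ_i = (y_(i+1) − y_i)/h_i = 1, -9, 5:
  1·σ_0 + 4·σ_1 + 1·σ_2 = 6(Δ_1 - Δ_0) = -60
  1·σ_1 + 6·σ_2 + 2·σ_3 = 6(Δ_2 - Δ_1) = 84
Natural end conditions: σ_0 = σ_3 = 0.
Solving: σ_0 = 0, σ_1 = -444/23, σ_2 = 396/23, σ_3 = 0.
On [-1, 0], S(t) = 5 + 97/23·(t + 1) + 0·(t + 1)² - 74/23·(t + 1)³.
With (t + 1) = 1/4: S(-3/4) = 4419/736.

6.0041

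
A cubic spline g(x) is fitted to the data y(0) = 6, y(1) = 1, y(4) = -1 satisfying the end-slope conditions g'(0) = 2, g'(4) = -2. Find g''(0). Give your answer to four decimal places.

Let σ_i = g''(x_i). Step sizes h_i = 1, 3; slopes of the chords Δ_i = (y_(i+1) - y_i)/h_i = -5, -2/3.
  1·σ_0 + 8·σ_1 + 3·σ_2 = 6(Δ_1 - Δ_0) = 26
Clamped end conditions give two more equations: 2h_0·σ_0 + h_0·σ_1 = 6(Δ_0 - g'(0)) = -42 and h_1·σ_1 + 2h_1·σ_2 = 6(g'(4) - Δ_1) = -8.
Hence σ_0 = -101/4, σ_1 = 17/2, σ_2 = -67/12.

-25.2500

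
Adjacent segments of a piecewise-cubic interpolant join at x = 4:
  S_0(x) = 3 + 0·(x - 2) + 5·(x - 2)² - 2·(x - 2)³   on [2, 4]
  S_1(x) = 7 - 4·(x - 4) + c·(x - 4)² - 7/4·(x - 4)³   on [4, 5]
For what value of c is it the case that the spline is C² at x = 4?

S_0''(x) = 10 - 12·(x - 2), so S_0''(4) = -14. On the right, S_1''(4) = 2c, so c = -7.

-7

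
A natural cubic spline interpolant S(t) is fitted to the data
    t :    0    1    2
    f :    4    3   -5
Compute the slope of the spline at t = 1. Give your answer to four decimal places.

-4.5000

Write m_i for S''(x_i). With h_i = 1, 1 and divided differences Δ_i = -1, -8, the continuity of S' gives the tridiagonal system
  1·m_0 + 4·m_1 + 1·m_2 = 6(Δ_1 - Δ_0) = -42
Natural end conditions: m_0 = m_2 = 0.
Solving: m_0 = 0, m_1 = -21/2, m_2 = 0.
On [1, 2], S'(t) = b_1 + 2c_1·(t - 1) + 3d_1·(t - 1)² with b_1 = Δ_1 - h_1(2m_1 + m_2)/6 = -9/2, c_1 = m_1/2 = -21/4, d_1 = (m_2 - m_1)/(6h_1) = 7/4. So S'(1) = -9/2.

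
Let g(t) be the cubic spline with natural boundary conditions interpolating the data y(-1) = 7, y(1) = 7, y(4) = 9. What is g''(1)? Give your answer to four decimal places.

Write σ_i for g''(x_i). With h_i = 2, 3 and divided differences Δ_i = 0, 2/3, the continuity of g' gives the tridiagonal system
  2·σ_0 + 10·σ_1 + 3·σ_2 = 6(Δ_1 - Δ_0) = 4
Natural end conditions: σ_0 = σ_2 = 0.
Hence σ_0 = 0, σ_1 = 2/5, σ_2 = 0.

0.4000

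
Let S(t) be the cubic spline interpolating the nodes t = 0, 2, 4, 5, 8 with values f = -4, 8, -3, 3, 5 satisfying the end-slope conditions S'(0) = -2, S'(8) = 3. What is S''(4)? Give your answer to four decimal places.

19.2563

Write M_i for S''(x_i). With h_i = 2, 2, 1, 3 and divided differences Δ_i = 6, -11/2, 6, 2/3, the continuity of S' gives the tridiagonal system
  2·M_0 + 8·M_1 + 2·M_2 = 6(Δ_1 - Δ_0) = -69
  2·M_1 + 6·M_2 + 1·M_3 = 6(Δ_2 - Δ_1) = 69
  1·M_2 + 8·M_3 + 3·M_4 = 6(Δ_3 - Δ_2) = -32
Clamped end conditions give two more equations: 2h_0·M_0 + h_0·M_1 = 6(Δ_0 - S'(0)) = 48 and h_3·M_3 + 2h_3·M_4 = 6(S'(8) - Δ_3) = 14.
Forward elimination and back-substitution give M_0 = 3423/160, M_1 = -1503/80, M_2 = 3081/160, M_3 = -717/80, M_4 = 3271/480.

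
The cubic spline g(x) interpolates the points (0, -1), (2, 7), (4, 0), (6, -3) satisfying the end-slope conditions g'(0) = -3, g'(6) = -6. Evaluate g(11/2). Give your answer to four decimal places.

Let σ_i = g''(x_i). Step sizes h_i = 2, 2, 2; slopes of the chords Δ_i = (y_(i+1) - y_i)/h_i = 4, -7/2, -3/2.
  2·σ_0 + 8·σ_1 + 2·σ_2 = 6(Δ_1 - Δ_0) = -45
  2·σ_1 + 8·σ_2 + 2·σ_3 = 6(Δ_2 - Δ_1) = 12
Clamped end conditions give two more equations: 2h_0·σ_0 + h_0·σ_1 = 6(Δ_0 - g'(0)) = 42 and h_2·σ_2 + 2h_2·σ_3 = 6(g'(6) - Δ_2) = -27.
Forward elimination and back-substitution give σ_0 = 81/5, σ_1 = -57/5, σ_2 = 69/10, σ_3 = -51/5.
On [4, 6], g(x) = 0 - 27/10·(x - 4) + 69/20·(x - 4)² - 57/40·(x - 4)³.
With (x - 4) = 3/2: g(11/2) = -351/320.

-1.0969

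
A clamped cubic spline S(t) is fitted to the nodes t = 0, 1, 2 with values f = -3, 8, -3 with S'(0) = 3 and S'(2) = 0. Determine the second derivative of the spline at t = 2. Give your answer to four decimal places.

64.5000

Put M_i = S'' at the i-th knot. Here h = (1, 1) and Δ = (11, -11), so the interior equations h_(i-1)·M_(i-1) + 2(h_(i-1)+h_i)·M_i + h_i·M_(i+1) = 6(Δ_i − Δ_(i-1)) read
  1·M_0 + 4·M_1 + 1·M_2 = 6(Δ_1 - Δ_0) = -132
Clamped end conditions give two more equations: 2h_0·M_0 + h_0·M_1 = 6(Δ_0 - S'(0)) = 48 and h_1·M_1 + 2h_1·M_2 = 6(S'(2) - Δ_1) = 66.
Solving the tridiagonal system: M_0 = 111/2, M_1 = -63, M_2 = 129/2.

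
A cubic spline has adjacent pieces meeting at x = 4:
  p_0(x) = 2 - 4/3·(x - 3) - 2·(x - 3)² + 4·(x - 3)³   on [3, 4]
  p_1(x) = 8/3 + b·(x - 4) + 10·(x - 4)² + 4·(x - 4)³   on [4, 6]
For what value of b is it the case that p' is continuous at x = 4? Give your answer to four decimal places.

p_0'(x) = -4/3 - 4·(x - 3) + 12·(x - 3)², so p_0'(4) = 20/3. On the right, p_1'(4) = b, so b = 20/3.

6.6667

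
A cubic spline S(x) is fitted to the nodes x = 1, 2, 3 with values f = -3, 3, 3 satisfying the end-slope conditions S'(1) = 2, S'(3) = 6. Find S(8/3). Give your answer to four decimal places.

2.2963

Let σ_i = S''(x_i). Step sizes h_i = 1, 1; slopes of the chords Δ_i = (y_(i+1) - y_i)/h_i = 6, 0.
  1·σ_0 + 4·σ_1 + 1·σ_2 = 6(Δ_1 - Δ_0) = -36
Clamped end conditions give two more equations: 2h_0·σ_0 + h_0·σ_1 = 6(Δ_0 - S'(1)) = 24 and h_1·σ_1 + 2h_1·σ_2 = 6(S'(3) - Δ_1) = 36.
Solving: σ_0 = 23, σ_1 = -22, σ_2 = 29.
On [2, 3], S(x) = 3 + 5/2·(x - 2) - 11·(x - 2)² + 17/2·(x - 2)³.
With (x - 2) = 2/3: S(8/3) = 62/27.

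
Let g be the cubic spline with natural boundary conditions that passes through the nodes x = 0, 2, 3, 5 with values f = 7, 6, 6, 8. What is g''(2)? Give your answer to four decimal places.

With M_i denoting the second derivative at x_i, h_i = 2, 1, 2, and Δ_i = (y_(i+1) − y_i)/h_i = -1/2, 0, 1:
  2·M_0 + 6·M_1 + 1·M_2 = 6(Δ_1 - Δ_0) = 3
  1·M_1 + 6·M_2 + 2·M_3 = 6(Δ_2 - Δ_1) = 6
Natural end conditions: M_0 = M_3 = 0.
Solving: M_0 = 0, M_1 = 12/35, M_2 = 33/35, M_3 = 0.

0.3429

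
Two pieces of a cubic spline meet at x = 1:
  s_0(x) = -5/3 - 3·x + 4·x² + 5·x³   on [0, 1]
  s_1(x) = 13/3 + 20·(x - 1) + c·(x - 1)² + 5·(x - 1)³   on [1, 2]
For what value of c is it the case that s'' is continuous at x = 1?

19

s_0''(x) = 8 + 30·x, so s_0''(1) = 38. On the right, s_1''(1) = 2c, so c = 19.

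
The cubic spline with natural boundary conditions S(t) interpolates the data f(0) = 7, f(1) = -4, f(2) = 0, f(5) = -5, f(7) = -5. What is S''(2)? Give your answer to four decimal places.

Write M_i for S''(x_i). With h_i = 1, 1, 3, 2 and divided differences Δ_i = -11, 4, -5/3, 0, the continuity of S' gives the tridiagonal system
  1·M_0 + 4·M_1 + 1·M_2 = 6(Δ_1 - Δ_0) = 90
  1·M_1 + 8·M_2 + 3·M_3 = 6(Δ_2 - Δ_1) = -34
  3·M_2 + 10·M_3 + 2·M_4 = 6(Δ_3 - Δ_2) = 10
Natural end conditions: M_0 = M_4 = 0.
Solving the tridiagonal system: M_0 = 0, M_1 = 3380/137, M_2 = -1190/137, M_3 = 494/137, M_4 = 0.

-8.6861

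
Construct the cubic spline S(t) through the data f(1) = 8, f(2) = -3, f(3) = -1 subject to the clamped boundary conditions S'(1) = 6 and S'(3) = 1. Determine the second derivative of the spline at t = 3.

Put m_i = S'' at the i-th knot. Here h = (1, 1) and Δ = (-11, 2), so the interior equations h_(i-1)·m_(i-1) + 2(h_(i-1)+h_i)·m_i + h_i·m_(i+1) = 6(Δ_i − Δ_(i-1)) read
  1·m_0 + 4·m_1 + 1·m_2 = 6(Δ_1 - Δ_0) = 78
Clamped end conditions give two more equations: 2h_0·m_0 + h_0·m_1 = 6(Δ_0 - S'(1)) = -102 and h_1·m_1 + 2h_1·m_2 = 6(S'(3) - Δ_1) = -6.
Forward elimination and back-substitution give m_0 = -73, m_1 = 44, m_2 = -25.

-25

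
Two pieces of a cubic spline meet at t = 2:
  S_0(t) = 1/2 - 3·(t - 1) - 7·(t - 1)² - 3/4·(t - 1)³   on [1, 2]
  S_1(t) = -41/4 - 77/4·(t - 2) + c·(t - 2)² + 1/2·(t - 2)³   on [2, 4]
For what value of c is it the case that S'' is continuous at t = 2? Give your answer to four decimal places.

-9.2500

S_0''(t) = -14 - 9/2·(t - 1), so S_0''(2) = -37/2. On the right, S_1''(2) = 2c, so c = -37/4.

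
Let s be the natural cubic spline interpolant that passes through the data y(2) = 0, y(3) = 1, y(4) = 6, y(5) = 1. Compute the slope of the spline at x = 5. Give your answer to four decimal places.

-7.9333

Write M_i for s''(x_i). With h_i = 1, 1, 1 and divided differences Δ_i = 1, 5, -5, the continuity of s' gives the tridiagonal system
  1·M_0 + 4·M_1 + 1·M_2 = 6(Δ_1 - Δ_0) = 24
  1·M_1 + 4·M_2 + 1·M_3 = 6(Δ_2 - Δ_1) = -60
Natural end conditions: M_0 = M_3 = 0.
Solving the tridiagonal system: M_0 = 0, M_1 = 52/5, M_2 = -88/5, M_3 = 0.
On [4, 5], s'(x) = b_2 + 2c_2·(x - 4) + 3d_2·(x - 4)² with b_2 = Δ_2 - h_2(2M_2 + M_3)/6 = 13/15, c_2 = M_2/2 = -44/5, d_2 = (M_3 - M_2)/(6h_2) = 44/15. So s'(5) = -119/15.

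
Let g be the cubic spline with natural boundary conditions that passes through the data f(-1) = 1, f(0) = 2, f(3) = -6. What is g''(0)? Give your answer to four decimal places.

Write M_i for g''(x_i). With h_i = 1, 3 and divided differences Δ_i = 1, -8/3, the continuity of g' gives the tridiagonal system
  1·M_0 + 8·M_1 + 3·M_2 = 6(Δ_1 - Δ_0) = -22
Natural end conditions: M_0 = M_2 = 0.
Solving the tridiagonal system: M_0 = 0, M_1 = -11/4, M_2 = 0.

-2.7500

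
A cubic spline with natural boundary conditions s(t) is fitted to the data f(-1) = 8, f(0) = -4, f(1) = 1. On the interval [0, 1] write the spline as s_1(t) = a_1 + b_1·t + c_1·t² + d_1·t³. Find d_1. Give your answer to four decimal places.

-4.2500

Let M_i = s''(x_i). Step sizes h_i = 1, 1; slopes of the chords Δ_i = (y_(i+1) - y_i)/h_i = -12, 5.
  1·M_0 + 4·M_1 + 1·M_2 = 6(Δ_1 - Δ_0) = 102
Natural end conditions: M_0 = M_2 = 0.
Solving: M_0 = 0, M_1 = 51/2, M_2 = 0.
On [0, 1], with s_1(t) = a_1 + b_1·t + c_1·t² + d_1·t³: c_1 = M_1/2 = 51/4, d_1 = (M_2 - M_1)/(6h_1) = -17/4, b_1 = Δ_1 - h_1(2M_1 + M_2)/6 = -7/2.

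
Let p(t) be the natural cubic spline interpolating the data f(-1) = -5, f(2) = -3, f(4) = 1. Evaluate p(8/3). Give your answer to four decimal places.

-1.8642

Let σ_i = p''(x_i). Step sizes h_i = 3, 2; slopes of the chords Δ_i = (y_(i+1) - y_i)/h_i = 2/3, 2.
  3·σ_0 + 10·σ_1 + 2·σ_2 = 6(Δ_1 - Δ_0) = 8
Natural end conditions: σ_0 = σ_2 = 0.
Solving: σ_0 = 0, σ_1 = 4/5, σ_2 = 0.
On [2, 4], p(t) = -3 + 22/15·(t - 2) + 2/5·(t - 2)² - 1/15·(t - 2)³.
With (t - 2) = 2/3: p(8/3) = -151/81.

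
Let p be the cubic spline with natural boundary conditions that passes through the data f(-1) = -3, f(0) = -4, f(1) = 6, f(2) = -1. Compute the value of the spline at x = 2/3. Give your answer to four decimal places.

Write σ_i for p''(x_i). With h_i = 1, 1, 1 and divided differences Δ_i = -1, 10, -7, the continuity of p' gives the tridiagonal system
  1·σ_0 + 4·σ_1 + 1·σ_2 = 6(Δ_1 - Δ_0) = 66
  1·σ_1 + 4·σ_2 + 1·σ_3 = 6(Δ_2 - Δ_1) = -102
Natural end conditions: σ_0 = σ_3 = 0.
Hence σ_0 = 0, σ_1 = 122/5, σ_2 = -158/5, σ_3 = 0.
On [0, 1], p(x) = -4 + 107/15·x + 61/5·x² - 28/3·x³.
With x = 2/3: p(2/3) = 1382/405.

3.4123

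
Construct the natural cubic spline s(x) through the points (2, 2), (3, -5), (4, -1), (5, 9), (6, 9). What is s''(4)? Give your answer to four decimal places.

With M_i denoting the second derivative at x_i, h_i = 1, 1, 1, 1, and Δ_i = (y_(i+1) − y_i)/h_i = -7, 4, 10, 0:
  1·M_0 + 4·M_1 + 1·M_2 = 6(Δ_1 - Δ_0) = 66
  1·M_1 + 4·M_2 + 1·M_3 = 6(Δ_2 - Δ_1) = 36
  1·M_2 + 4·M_3 + 1·M_4 = 6(Δ_3 - Δ_2) = -60
Natural end conditions: M_0 = M_4 = 0.
Solving the tridiagonal system: M_0 = 0, M_1 = 393/28, M_2 = 69/7, M_3 = -489/28, M_4 = 0.

9.8571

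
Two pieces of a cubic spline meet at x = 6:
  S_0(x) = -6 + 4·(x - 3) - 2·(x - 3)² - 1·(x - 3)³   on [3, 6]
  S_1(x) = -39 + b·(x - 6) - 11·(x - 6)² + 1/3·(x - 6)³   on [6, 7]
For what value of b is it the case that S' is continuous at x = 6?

-35

S_0'(x) = 4 - 4·(x - 3) - 3·(x - 3)², so S_0'(6) = -35. On the right, S_1'(6) = b, so b = -35.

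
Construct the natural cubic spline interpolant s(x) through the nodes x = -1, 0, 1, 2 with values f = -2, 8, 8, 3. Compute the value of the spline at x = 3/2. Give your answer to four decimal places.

Let M_i = s''(x_i). Step sizes h_i = 1, 1, 1; slopes of the chords Δ_i = (y_(i+1) - y_i)/h_i = 10, 0, -5.
  1·M_0 + 4·M_1 + 1·M_2 = 6(Δ_1 - Δ_0) = -60
  1·M_1 + 4·M_2 + 1·M_3 = 6(Δ_2 - Δ_1) = -30
Natural end conditions: M_0 = M_3 = 0.
Solving: M_0 = 0, M_1 = -14, M_2 = -4, M_3 = 0.
On [1, 2], s(x) = 8 - 11/3·(x - 1) - 2·(x - 1)² + 2/3·(x - 1)³.
With (x - 1) = 1/2: s(3/2) = 23/4.

5.7500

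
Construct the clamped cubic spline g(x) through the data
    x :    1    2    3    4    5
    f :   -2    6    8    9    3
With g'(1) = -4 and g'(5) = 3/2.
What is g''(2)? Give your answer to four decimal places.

-23.3214

Write m_i for g''(x_i). With h_i = 1, 1, 1, 1 and divided differences Δ_i = 8, 2, 1, -6, the continuity of g' gives the tridiagonal system
  1·m_0 + 4·m_1 + 1·m_2 = 6(Δ_1 - Δ_0) = -36
  1·m_1 + 4·m_2 + 1·m_3 = 6(Δ_2 - Δ_1) = -6
  1·m_2 + 4·m_3 + 1·m_4 = 6(Δ_3 - Δ_2) = -42
Clamped end conditions give two more equations: 2h_0·m_0 + h_0·m_1 = 6(Δ_0 - g'(1)) = 72 and h_3·m_3 + 2h_3·m_4 = 6(g'(5) - Δ_3) = 45.
Forward elimination and back-substitution give m_0 = 2669/56, m_1 = -653/28, m_2 = 77/8, m_3 = -593/28, m_4 = 1853/56.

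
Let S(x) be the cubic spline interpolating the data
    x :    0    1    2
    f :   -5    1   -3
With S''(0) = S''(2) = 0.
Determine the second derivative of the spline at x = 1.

With σ_i denoting the second derivative at x_i, h_i = 1, 1, and Δ_i = (y_(i+1) − y_i)/h_i = 6, -4:
  1·σ_0 + 4·σ_1 + 1·σ_2 = 6(Δ_1 - Δ_0) = -60
Natural end conditions: σ_0 = σ_2 = 0.
Solving: σ_0 = 0, σ_1 = -15, σ_2 = 0.

-15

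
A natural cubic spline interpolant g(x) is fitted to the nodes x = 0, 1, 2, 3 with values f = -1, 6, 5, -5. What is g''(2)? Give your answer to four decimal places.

With σ_i denoting the second derivative at x_i, h_i = 1, 1, 1, and Δ_i = (y_(i+1) − y_i)/h_i = 7, -1, -10:
  1·σ_0 + 4·σ_1 + 1·σ_2 = 6(Δ_1 - Δ_0) = -48
  1·σ_1 + 4·σ_2 + 1·σ_3 = 6(Δ_2 - Δ_1) = -54
Natural end conditions: σ_0 = σ_3 = 0.
Solving: σ_0 = 0, σ_1 = -46/5, σ_2 = -56/5, σ_3 = 0.

-11.2000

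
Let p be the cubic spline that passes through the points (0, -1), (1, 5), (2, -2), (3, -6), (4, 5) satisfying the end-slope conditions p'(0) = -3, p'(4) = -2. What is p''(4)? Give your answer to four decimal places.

Put m_i = p'' at the i-th knot. Here h = (1, 1, 1, 1) and Δ = (6, -7, -4, 11), so the interior equations h_(i-1)·m_(i-1) + 2(h_(i-1)+h_i)·m_i + h_i·m_(i+1) = 6(Δ_i − Δ_(i-1)) read
  1·m_0 + 4·m_1 + 1·m_2 = 6(Δ_1 - Δ_0) = -78
  1·m_1 + 4·m_2 + 1·m_3 = 6(Δ_2 - Δ_1) = 18
  1·m_2 + 4·m_3 + 1·m_4 = 6(Δ_3 - Δ_2) = 90
Clamped end conditions give two more equations: 2h_0·m_0 + h_0·m_1 = 6(Δ_0 - p'(0)) = 54 and h_3·m_3 + 2h_3·m_4 = 6(p'(4) - Δ_3) = -78.
Solving: m_0 = 1189/28, m_1 = -433/14, m_2 = 13/4, m_3 = 503/14, m_4 = -1595/28.

-56.9643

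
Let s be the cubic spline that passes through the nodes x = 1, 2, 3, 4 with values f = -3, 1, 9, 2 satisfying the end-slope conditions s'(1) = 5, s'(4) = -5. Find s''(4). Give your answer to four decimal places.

22.1333

Write m_i for s''(x_i). With h_i = 1, 1, 1 and divided differences Δ_i = 4, 8, -7, the continuity of s' gives the tridiagonal system
  1·m_0 + 4·m_1 + 1·m_2 = 6(Δ_1 - Δ_0) = 24
  1·m_1 + 4·m_2 + 1·m_3 = 6(Δ_2 - Δ_1) = -90
Clamped end conditions give two more equations: 2h_0·m_0 + h_0·m_1 = 6(Δ_0 - s'(1)) = -6 and h_2·m_2 + 2h_2·m_3 = 6(s'(4) - Δ_2) = 12.
Solving the tridiagonal system: m_0 = -172/15, m_1 = 254/15, m_2 = -484/15, m_3 = 332/15.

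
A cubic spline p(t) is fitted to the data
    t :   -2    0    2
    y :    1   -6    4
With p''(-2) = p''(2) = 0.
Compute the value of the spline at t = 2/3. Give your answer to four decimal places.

Let M_i = p''(x_i). Step sizes h_i = 2, 2; slopes of the chords Δ_i = (y_(i+1) - y_i)/h_i = -7/2, 5.
  2·M_0 + 8·M_1 + 2·M_2 = 6(Δ_1 - Δ_0) = 51
Natural end conditions: M_0 = M_2 = 0.
Hence M_0 = 0, M_1 = 51/8, M_2 = 0.
On [0, 2], p(t) = -6 + 3/4·t + 51/16·t² - 17/32·t³.
With t = 2/3: p(2/3) = -229/54.

-4.2407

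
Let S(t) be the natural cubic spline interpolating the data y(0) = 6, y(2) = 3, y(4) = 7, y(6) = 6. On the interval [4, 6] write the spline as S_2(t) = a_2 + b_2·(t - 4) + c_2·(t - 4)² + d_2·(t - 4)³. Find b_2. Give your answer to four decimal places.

With m_i denoting the second derivative at x_i, h_i = 2, 2, 2, and Δ_i = (y_(i+1) − y_i)/h_i = -3/2, 2, -1/2:
  2·m_0 + 8·m_1 + 2·m_2 = 6(Δ_1 - Δ_0) = 21
  2·m_1 + 8·m_2 + 2·m_3 = 6(Δ_2 - Δ_1) = -15
Natural end conditions: m_0 = m_3 = 0.
Solving: m_0 = 0, m_1 = 33/10, m_2 = -27/10, m_3 = 0.
On [4, 6], with S_2(t) = a_2 + b_2·(t - 4) + c_2·(t - 4)² + d_2·(t - 4)³: c_2 = m_2/2 = -27/20, d_2 = (m_3 - m_2)/(6h_2) = 9/40, b_2 = Δ_2 - h_2(2m_2 + m_3)/6 = 13/10.

1.3000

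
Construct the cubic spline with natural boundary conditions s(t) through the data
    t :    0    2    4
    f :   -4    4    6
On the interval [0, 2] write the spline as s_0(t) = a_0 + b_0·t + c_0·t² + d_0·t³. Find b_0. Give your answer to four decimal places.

Write m_i for s''(x_i). With h_i = 2, 2 and divided differences Δ_i = 4, 1, the continuity of s' gives the tridiagonal system
  2·m_0 + 8·m_1 + 2·m_2 = 6(Δ_1 - Δ_0) = -18
Natural end conditions: m_0 = m_2 = 0.
Solving: m_0 = 0, m_1 = -9/4, m_2 = 0.
On [0, 2], with s_0(t) = a_0 + b_0·t + c_0·t² + d_0·t³: c_0 = m_0/2 = 0, d_0 = (m_1 - m_0)/(6h_0) = -3/16, b_0 = Δ_0 - h_0(2m_0 + m_1)/6 = 19/4.

4.7500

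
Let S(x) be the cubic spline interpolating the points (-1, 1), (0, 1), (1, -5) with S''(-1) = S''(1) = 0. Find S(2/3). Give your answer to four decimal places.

-2.5556

With m_i denoting the second derivative at x_i, h_i = 1, 1, and Δ_i = (y_(i+1) − y_i)/h_i = 0, -6:
  1·m_0 + 4·m_1 + 1·m_2 = 6(Δ_1 - Δ_0) = -36
Natural end conditions: m_0 = m_2 = 0.
Forward elimination and back-substitution give m_0 = 0, m_1 = -9, m_2 = 0.
On [0, 1], S(x) = 1 - 3·x - 9/2·x² + 3/2·x³.
With x = 2/3: S(2/3) = -23/9.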